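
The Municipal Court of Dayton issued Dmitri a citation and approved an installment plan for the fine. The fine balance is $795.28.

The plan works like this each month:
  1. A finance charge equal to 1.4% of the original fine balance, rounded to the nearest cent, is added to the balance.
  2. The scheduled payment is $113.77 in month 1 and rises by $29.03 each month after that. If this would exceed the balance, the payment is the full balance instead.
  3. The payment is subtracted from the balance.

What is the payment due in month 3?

Month 1: opening $795.28; interest $11.13 → $806.41; payment $113.77; balance $692.64
Month 2: opening $692.64; interest $11.13 → $703.77; payment $142.80; balance $560.97
Month 3: opening $560.97; interest $11.13 → $572.10; payment $171.83; balance $400.27

$171.83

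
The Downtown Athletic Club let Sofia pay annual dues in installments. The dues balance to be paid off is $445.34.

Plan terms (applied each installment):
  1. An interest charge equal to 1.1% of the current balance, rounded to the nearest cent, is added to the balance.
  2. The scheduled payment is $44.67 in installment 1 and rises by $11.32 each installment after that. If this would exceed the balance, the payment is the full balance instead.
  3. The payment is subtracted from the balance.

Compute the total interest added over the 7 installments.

$20.53

Installment 1: $445.34 +$4.90 interest = $450.24; pay $44.67 → $405.57
Installment 2: $405.57 +$4.46 interest = $410.03; pay $55.99 → $354.04
Installment 3: $354.04 +$3.89 interest = $357.93; pay $67.31 → $290.62
Installment 4: $290.62 +$3.20 interest = $293.82; pay $78.63 → $215.19
Installment 5: $215.19 +$2.37 interest = $217.56; pay $89.95 → $127.61
Installment 6: $127.61 +$1.40 interest = $129.01; pay $101.27 → $27.74
Installment 7: $27.74 +$0.31 interest = $28.05; pay $28.05 → $0.00
Total interest: $4.90 + $4.46 + $3.89 + $3.20 + $2.37 + $1.40 + $0.31 = $20.53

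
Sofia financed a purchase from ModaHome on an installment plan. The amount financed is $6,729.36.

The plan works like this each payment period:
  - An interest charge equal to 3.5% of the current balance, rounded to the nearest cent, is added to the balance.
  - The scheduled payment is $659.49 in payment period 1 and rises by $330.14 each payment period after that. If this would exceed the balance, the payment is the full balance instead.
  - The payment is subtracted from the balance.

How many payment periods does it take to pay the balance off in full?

6

# | Opening | Interest | Payment | End bal
1 | $6,729.36 | $235.53 | $659.49 | $6,305.40
2 | $6,305.40 | $220.69 | $989.63 | $5,536.46
3 | $5,536.46 | $193.78 | $1,319.77 | $4,410.47
4 | $4,410.47 | $154.37 | $1,649.91 | $2,914.93
5 | $2,914.93 | $102.02 | $1,980.05 | $1,036.90
6 | $1,036.90 | $36.29 | $1,073.19 | $0.00
Balance reaches $0.00 in payment period 6.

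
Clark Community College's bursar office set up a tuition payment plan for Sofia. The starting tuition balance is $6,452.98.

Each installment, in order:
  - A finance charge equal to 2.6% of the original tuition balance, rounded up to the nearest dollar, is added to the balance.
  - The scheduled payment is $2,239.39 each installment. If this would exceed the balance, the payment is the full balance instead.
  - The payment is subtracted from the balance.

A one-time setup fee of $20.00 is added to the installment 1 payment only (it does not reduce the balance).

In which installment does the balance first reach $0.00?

Installment 1: opening $6,452.98; interest $168.00 → $6,620.98; payment $2,239.39 (+ $20.00 fee); balance $4,381.59
Installment 2: opening $4,381.59; interest $168.00 → $4,549.59; payment $2,239.39; balance $2,310.20
Installment 3: opening $2,310.20; interest $168.00 → $2,478.20; payment $2,239.39; balance $238.81
Installment 4: opening $238.81; interest $168.00 → $406.81; payment $406.81; balance $0.00
Balance reaches $0.00 in installment 4.

4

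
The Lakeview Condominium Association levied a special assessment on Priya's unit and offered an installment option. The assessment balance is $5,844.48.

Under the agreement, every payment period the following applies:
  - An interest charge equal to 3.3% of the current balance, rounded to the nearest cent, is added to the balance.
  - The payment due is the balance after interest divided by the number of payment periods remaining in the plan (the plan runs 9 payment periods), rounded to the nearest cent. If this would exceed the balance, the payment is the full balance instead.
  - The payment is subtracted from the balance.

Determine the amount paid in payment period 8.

$842.00

Payment period 1: $5,844.48 +$192.87 interest = $6,037.35; pay $670.82 → $5,366.53
Payment period 2: $5,366.53 +$177.10 interest = $5,543.63; pay $692.95 → $4,850.68
Payment period 3: $4,850.68 +$160.07 interest = $5,010.75; pay $715.82 → $4,294.93
Payment period 4: $4,294.93 +$141.73 interest = $4,436.66; pay $739.44 → $3,697.22
Payment period 5: $3,697.22 +$122.01 interest = $3,819.23; pay $763.85 → $3,055.38
Payment period 6: $3,055.38 +$100.83 interest = $3,156.21; pay $789.05 → $2,367.16
Payment period 7: $2,367.16 +$78.12 interest = $2,445.28; pay $815.09 → $1,630.19
Payment period 8: $1,630.19 +$53.80 interest = $1,683.99; pay $842.00 → $841.99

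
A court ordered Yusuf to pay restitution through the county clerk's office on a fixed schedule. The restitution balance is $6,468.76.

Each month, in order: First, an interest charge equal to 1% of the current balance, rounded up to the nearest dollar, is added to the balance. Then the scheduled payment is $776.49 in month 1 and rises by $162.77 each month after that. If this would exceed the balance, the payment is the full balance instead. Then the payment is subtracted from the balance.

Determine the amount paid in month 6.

Month 1: opening $6,468.76; interest $65.00 → $6,533.76; payment $776.49; balance $5,757.27
Month 2: opening $5,757.27; interest $58.00 → $5,815.27; payment $939.26; balance $4,876.01
Month 3: opening $4,876.01; interest $49.00 → $4,925.01; payment $1,102.03; balance $3,822.98
Month 4: opening $3,822.98; interest $39.00 → $3,861.98; payment $1,264.80; balance $2,597.18
Month 5: opening $2,597.18; interest $26.00 → $2,623.18; payment $1,427.57; balance $1,195.61
Month 6: opening $1,195.61; interest $12.00 → $1,207.61; payment $1,207.61; balance $0.00

$1,207.61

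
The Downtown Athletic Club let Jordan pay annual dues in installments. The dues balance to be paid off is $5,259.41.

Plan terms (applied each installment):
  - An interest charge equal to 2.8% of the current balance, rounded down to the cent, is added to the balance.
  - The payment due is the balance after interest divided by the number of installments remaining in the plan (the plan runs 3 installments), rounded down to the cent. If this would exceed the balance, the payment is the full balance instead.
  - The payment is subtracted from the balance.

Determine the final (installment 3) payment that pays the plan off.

# | Opening | Interest | Payment | End bal
1 | $5,259.41 | $147.26 | $1,802.22 | $3,604.45
2 | $3,604.45 | $100.92 | $1,852.68 | $1,852.69
3 | $1,852.69 | $51.87 | $1,904.56 | $0.00

$1,904.56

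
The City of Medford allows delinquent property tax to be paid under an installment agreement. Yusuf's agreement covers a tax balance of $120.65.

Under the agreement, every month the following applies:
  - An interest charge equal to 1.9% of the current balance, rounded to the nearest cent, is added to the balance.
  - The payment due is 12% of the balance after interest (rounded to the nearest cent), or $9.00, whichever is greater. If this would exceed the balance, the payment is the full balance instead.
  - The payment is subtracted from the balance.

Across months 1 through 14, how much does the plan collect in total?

$136.43

Month 1: opening $120.65; interest $2.29 → $122.94; payment $14.75; balance $108.19
Month 2: opening $108.19; interest $2.06 → $110.25; payment $13.23; balance $97.02
Month 3: opening $97.02; interest $1.84 → $98.86; payment $11.86; balance $87.00
Month 4: opening $87.00; interest $1.65 → $88.65; payment $10.64; balance $78.01
Month 5: opening $78.01; interest $1.48 → $79.49; payment $9.54; balance $69.95
Month 6: opening $69.95; interest $1.33 → $71.28; payment $9.00; balance $62.28
Month 7: opening $62.28; interest $1.18 → $63.46; payment $9.00; balance $54.46
Month 8: opening $54.46; interest $1.03 → $55.49; payment $9.00; balance $46.49
Month 9: opening $46.49; interest $0.88 → $47.37; payment $9.00; balance $38.37
Month 10: opening $38.37; interest $0.73 → $39.10; payment $9.00; balance $30.10
Month 11: opening $30.10; interest $0.57 → $30.67; payment $9.00; balance $21.67
Month 12: opening $21.67; interest $0.41 → $22.08; payment $9.00; balance $13.08
Month 13: opening $13.08; interest $0.25 → $13.33; payment $9.00; balance $4.33
Month 14: opening $4.33; interest $0.08 → $4.41; payment $4.41; balance $0.00
Total paid: $136.43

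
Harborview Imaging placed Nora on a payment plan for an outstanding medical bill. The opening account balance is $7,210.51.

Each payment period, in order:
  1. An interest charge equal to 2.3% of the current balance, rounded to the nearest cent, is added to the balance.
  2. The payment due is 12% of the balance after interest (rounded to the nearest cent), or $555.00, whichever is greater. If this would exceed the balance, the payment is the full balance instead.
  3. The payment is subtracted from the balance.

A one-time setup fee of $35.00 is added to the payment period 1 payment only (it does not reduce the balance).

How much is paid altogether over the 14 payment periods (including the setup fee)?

$8,408.15

# | Opening | Interest | Payment | Fee | End bal
1 | $7,210.51 | $165.84 | $885.16 | $35.00 | $6,491.19
2 | $6,491.19 | $149.30 | $796.86 | — | $5,843.63
3 | $5,843.63 | $134.40 | $717.36 | — | $5,260.67
4 | $5,260.67 | $121.00 | $645.80 | — | $4,735.87
5 | $4,735.87 | $108.93 | $581.38 | — | $4,263.42
6 | $4,263.42 | $98.06 | $555.00 | — | $3,806.48
7 | $3,806.48 | $87.55 | $555.00 | — | $3,339.03
8 | $3,339.03 | $76.80 | $555.00 | — | $2,860.83
9 | $2,860.83 | $65.80 | $555.00 | — | $2,371.63
10 | $2,371.63 | $54.55 | $555.00 | — | $1,871.18
11 | $1,871.18 | $43.04 | $555.00 | — | $1,359.22
12 | $1,359.22 | $31.26 | $555.00 | — | $835.48
13 | $835.48 | $19.22 | $555.00 | — | $299.70
14 | $299.70 | $6.89 | $306.59 | — | $0.00
Total paid: $8,408.15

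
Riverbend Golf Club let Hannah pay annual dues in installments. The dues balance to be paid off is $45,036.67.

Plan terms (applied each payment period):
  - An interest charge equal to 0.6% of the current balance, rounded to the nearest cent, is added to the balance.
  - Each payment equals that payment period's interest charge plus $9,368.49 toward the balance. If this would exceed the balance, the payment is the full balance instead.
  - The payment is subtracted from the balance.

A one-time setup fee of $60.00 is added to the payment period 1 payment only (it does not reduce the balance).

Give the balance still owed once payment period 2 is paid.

Payment period 1: opening $45,036.67; interest $270.22 → $45,306.89; payment $9,638.71 (+ $60.00 fee); balance $35,668.18
Payment period 2: opening $35,668.18; interest $214.01 → $35,882.19; payment $9,582.50; balance $26,299.69

$26,299.69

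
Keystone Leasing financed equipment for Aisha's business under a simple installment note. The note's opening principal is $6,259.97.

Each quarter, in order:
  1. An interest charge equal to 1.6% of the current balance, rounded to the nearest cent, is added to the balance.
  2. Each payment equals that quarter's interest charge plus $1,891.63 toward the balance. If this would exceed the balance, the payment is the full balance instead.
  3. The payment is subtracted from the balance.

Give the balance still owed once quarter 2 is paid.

$2,476.71

# | Opening | Interest | Payment | End bal
1 | $6,259.97 | $100.16 | $1,991.79 | $4,368.34
2 | $4,368.34 | $69.89 | $1,961.52 | $2,476.71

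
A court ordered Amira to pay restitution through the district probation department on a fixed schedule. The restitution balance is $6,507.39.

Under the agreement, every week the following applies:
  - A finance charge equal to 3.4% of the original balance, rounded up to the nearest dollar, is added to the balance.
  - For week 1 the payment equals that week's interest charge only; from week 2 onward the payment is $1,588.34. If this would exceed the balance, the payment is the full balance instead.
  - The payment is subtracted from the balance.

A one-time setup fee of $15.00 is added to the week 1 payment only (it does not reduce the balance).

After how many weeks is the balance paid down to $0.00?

Week 1: $6,507.39 +$222.00 interest = $6,729.39; pay $222.00 (+ $15.00 fee) → $6,507.39
Week 2: $6,507.39 +$222.00 interest = $6,729.39; pay $1,588.34 → $5,141.05
Week 3: $5,141.05 +$222.00 interest = $5,363.05; pay $1,588.34 → $3,774.71
Week 4: $3,774.71 +$222.00 interest = $3,996.71; pay $1,588.34 → $2,408.37
Week 5: $2,408.37 +$222.00 interest = $2,630.37; pay $1,588.34 → $1,042.03
Week 6: $1,042.03 +$222.00 interest = $1,264.03; pay $1,264.03 → $0.00
Balance reaches $0.00 in week 6.

6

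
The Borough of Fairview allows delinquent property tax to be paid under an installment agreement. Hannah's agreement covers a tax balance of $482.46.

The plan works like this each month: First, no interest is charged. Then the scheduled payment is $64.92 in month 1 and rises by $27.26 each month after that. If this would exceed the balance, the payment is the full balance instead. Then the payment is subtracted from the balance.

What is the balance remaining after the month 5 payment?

$0.00

# | Opening | Payment | End bal
1 | $482.46 | $64.92 | $417.54
2 | $417.54 | $92.18 | $325.36
3 | $325.36 | $119.44 | $205.92
4 | $205.92 | $146.70 | $59.22
5 | $59.22 | $59.22 | $0.00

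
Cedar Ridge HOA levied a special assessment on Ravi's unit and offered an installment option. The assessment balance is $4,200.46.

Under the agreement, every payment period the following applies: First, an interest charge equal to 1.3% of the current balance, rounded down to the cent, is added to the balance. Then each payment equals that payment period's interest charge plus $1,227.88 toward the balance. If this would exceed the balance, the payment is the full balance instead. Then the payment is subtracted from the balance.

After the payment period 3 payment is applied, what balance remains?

$516.82

Payment period 1: $4,200.46 +$54.60 interest = $4,255.06; pay $1,282.48 → $2,972.58
Payment period 2: $2,972.58 +$38.64 interest = $3,011.22; pay $1,266.52 → $1,744.70
Payment period 3: $1,744.70 +$22.68 interest = $1,767.38; pay $1,250.56 → $516.82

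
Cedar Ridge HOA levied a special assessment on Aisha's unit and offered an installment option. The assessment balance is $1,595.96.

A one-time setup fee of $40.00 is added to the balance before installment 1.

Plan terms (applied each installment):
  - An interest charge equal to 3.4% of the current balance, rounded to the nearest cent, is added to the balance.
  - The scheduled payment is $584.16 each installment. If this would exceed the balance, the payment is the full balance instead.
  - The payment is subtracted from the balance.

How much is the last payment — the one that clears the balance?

$579.98

Installment 1: $1,635.96 +$55.62 interest = $1,691.58; pay $584.16 → $1,107.42
Installment 2: $1,107.42 +$37.65 interest = $1,145.07; pay $584.16 → $560.91
Installment 3: $560.91 +$19.07 interest = $579.98; pay $579.98 → $0.00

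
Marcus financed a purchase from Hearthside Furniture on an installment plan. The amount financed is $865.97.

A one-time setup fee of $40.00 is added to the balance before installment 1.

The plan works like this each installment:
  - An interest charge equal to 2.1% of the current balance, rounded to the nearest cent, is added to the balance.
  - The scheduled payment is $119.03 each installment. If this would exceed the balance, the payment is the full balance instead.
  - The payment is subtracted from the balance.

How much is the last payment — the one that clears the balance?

Installment 1: opening $905.97; interest $19.03 → $925.00; payment $119.03; balance $805.97
Installment 2: opening $805.97; interest $16.93 → $822.90; payment $119.03; balance $703.87
Installment 3: opening $703.87; interest $14.78 → $718.65; payment $119.03; balance $599.62
Installment 4: opening $599.62; interest $12.59 → $612.21; payment $119.03; balance $493.18
Installment 5: opening $493.18; interest $10.36 → $503.54; payment $119.03; balance $384.51
Installment 6: opening $384.51; interest $8.07 → $392.58; payment $119.03; balance $273.55
Installment 7: opening $273.55; interest $5.74 → $279.29; payment $119.03; balance $160.26
Installment 8: opening $160.26; interest $3.37 → $163.63; payment $119.03; balance $44.60
Installment 9: opening $44.60; interest $0.94 → $45.54; payment $45.54; balance $0.00

$45.54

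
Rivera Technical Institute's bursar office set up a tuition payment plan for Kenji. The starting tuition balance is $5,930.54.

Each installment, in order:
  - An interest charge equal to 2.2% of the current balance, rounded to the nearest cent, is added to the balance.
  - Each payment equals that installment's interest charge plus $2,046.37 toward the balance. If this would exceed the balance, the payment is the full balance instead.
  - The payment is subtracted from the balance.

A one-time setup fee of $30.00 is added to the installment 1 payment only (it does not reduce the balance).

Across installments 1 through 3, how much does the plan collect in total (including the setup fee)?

# | Opening | Interest | Payment | Fee | End bal
1 | $5,930.54 | $130.47 | $2,176.84 | $30.00 | $3,884.17
2 | $3,884.17 | $85.45 | $2,131.82 | — | $1,837.80
3 | $1,837.80 | $40.43 | $1,878.23 | — | $0.00
Total paid: $6,216.89

$6,216.89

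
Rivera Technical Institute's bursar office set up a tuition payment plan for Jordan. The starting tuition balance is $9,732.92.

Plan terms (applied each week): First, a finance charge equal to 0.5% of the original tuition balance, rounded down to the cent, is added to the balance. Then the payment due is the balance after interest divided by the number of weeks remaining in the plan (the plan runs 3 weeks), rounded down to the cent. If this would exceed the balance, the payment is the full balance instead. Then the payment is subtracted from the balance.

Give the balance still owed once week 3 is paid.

$0.00

Week 1: $9,732.92 +$48.66 interest = $9,781.58; pay $3,260.52 → $6,521.06
Week 2: $6,521.06 +$48.66 interest = $6,569.72; pay $3,284.86 → $3,284.86
Week 3: $3,284.86 +$48.66 interest = $3,333.52; pay $3,333.52 → $0.00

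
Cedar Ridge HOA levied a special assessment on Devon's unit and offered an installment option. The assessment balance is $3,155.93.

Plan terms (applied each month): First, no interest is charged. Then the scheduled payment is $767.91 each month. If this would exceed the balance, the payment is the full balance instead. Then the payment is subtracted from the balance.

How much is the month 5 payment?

Month 1: $3,155.93 − $767.91 → $2,388.02
Month 2: $2,388.02 − $767.91 → $1,620.11
Month 3: $1,620.11 − $767.91 → $852.20
Month 4: $852.20 − $767.91 → $84.29
Month 5: $84.29 − $84.29 → $0.00

$84.29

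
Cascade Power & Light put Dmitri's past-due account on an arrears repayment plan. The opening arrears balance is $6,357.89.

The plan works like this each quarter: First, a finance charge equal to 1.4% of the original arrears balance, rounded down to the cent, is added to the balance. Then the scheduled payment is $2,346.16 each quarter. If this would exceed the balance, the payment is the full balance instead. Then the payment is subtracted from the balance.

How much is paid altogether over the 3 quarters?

Quarter 1: $6,357.89 +$89.01 interest = $6,446.90; pay $2,346.16 → $4,100.74
Quarter 2: $4,100.74 +$89.01 interest = $4,189.75; pay $2,346.16 → $1,843.59
Quarter 3: $1,843.59 +$89.01 interest = $1,932.60; pay $1,932.60 → $0.00
Total paid: $6,624.92

$6,624.92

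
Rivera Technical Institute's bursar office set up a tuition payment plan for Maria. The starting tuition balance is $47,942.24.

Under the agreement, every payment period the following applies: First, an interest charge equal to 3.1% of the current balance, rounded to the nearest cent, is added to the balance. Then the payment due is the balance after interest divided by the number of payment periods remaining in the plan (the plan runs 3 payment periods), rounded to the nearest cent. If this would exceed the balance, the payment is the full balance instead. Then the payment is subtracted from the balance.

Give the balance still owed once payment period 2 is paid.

$16,986.91

Payment period 1: opening $47,942.24; interest $1,486.21 → $49,428.45; payment $16,476.15; balance $32,952.30
Payment period 2: opening $32,952.30; interest $1,021.52 → $33,973.82; payment $16,986.91; balance $16,986.91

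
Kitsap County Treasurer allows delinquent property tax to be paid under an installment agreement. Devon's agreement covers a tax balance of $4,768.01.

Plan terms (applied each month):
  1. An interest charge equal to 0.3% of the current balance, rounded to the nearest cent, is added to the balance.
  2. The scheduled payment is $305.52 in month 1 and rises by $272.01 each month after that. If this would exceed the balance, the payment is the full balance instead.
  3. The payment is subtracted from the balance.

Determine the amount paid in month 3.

$849.54

# | Opening | Interest | Payment | End bal
1 | $4,768.01 | $14.30 | $305.52 | $4,476.79
2 | $4,476.79 | $13.43 | $577.53 | $3,912.69
3 | $3,912.69 | $11.74 | $849.54 | $3,074.89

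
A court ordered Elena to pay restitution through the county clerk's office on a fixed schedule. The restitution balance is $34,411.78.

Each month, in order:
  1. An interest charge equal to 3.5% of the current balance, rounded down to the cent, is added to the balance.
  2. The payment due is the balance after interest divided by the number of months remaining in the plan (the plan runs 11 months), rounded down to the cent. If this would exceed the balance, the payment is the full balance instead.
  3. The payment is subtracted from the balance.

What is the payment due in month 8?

Month 1: opening $34,411.78; interest $1,204.41 → $35,616.19; payment $3,237.83; balance $32,378.36
Month 2: opening $32,378.36; interest $1,133.24 → $33,511.60; payment $3,351.16; balance $30,160.44
Month 3: opening $30,160.44; interest $1,055.61 → $31,216.05; payment $3,468.45; balance $27,747.60
Month 4: opening $27,747.60; interest $971.16 → $28,718.76; payment $3,589.84; balance $25,128.92
Month 5: opening $25,128.92; interest $879.51 → $26,008.43; payment $3,715.49; balance $22,292.94
Month 6: opening $22,292.94; interest $780.25 → $23,073.19; payment $3,845.53; balance $19,227.66
Month 7: opening $19,227.66; interest $672.96 → $19,900.62; payment $3,980.12; balance $15,920.50
Month 8: opening $15,920.50; interest $557.21 → $16,477.71; payment $4,119.42; balance $12,358.29

$4,119.42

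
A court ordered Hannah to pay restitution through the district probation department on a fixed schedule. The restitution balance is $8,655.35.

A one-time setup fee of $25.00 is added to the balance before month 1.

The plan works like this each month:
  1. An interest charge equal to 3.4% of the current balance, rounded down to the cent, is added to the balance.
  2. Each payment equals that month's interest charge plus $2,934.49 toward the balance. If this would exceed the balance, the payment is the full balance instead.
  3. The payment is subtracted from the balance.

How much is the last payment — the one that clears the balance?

# | Opening | Interest | Payment | End bal
1 | $8,680.35 | $295.13 | $3,229.62 | $5,745.86
2 | $5,745.86 | $195.35 | $3,129.84 | $2,811.37
3 | $2,811.37 | $95.58 | $2,906.95 | $0.00

$2,906.95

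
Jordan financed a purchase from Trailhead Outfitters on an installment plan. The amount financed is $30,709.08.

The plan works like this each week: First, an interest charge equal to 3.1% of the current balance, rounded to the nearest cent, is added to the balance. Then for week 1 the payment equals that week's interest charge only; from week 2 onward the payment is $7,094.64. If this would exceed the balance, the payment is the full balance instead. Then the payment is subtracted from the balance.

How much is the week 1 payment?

Week 1: opening $30,709.08; interest $951.98 → $31,661.06; payment $951.98; balance $30,709.08

$951.98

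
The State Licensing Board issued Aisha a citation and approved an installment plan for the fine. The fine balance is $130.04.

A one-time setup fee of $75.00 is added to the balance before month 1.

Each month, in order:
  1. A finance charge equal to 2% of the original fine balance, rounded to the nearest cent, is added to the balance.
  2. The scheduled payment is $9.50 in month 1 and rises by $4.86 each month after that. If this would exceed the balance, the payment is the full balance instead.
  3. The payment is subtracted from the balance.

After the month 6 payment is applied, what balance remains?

$90.74

Month 1: opening $205.04; interest $2.60 → $207.64; payment $9.50; balance $198.14
Month 2: opening $198.14; interest $2.60 → $200.74; payment $14.36; balance $186.38
Month 3: opening $186.38; interest $2.60 → $188.98; payment $19.22; balance $169.76
Month 4: opening $169.76; interest $2.60 → $172.36; payment $24.08; balance $148.28
Month 5: opening $148.28; interest $2.60 → $150.88; payment $28.94; balance $121.94
Month 6: opening $121.94; interest $2.60 → $124.54; payment $33.80; balance $90.74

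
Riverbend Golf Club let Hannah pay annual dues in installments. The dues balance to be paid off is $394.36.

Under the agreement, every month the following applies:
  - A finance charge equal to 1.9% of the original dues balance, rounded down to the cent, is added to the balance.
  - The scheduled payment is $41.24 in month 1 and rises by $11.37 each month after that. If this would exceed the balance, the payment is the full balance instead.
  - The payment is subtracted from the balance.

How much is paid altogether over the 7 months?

Month 1: $394.36 +$7.49 interest = $401.85; pay $41.24 → $360.61
Month 2: $360.61 +$7.49 interest = $368.10; pay $52.61 → $315.49
Month 3: $315.49 +$7.49 interest = $322.98; pay $63.98 → $259.00
Month 4: $259.00 +$7.49 interest = $266.49; pay $75.35 → $191.14
Month 5: $191.14 +$7.49 interest = $198.63; pay $86.72 → $111.91
Month 6: $111.91 +$7.49 interest = $119.40; pay $98.09 → $21.31
Month 7: $21.31 +$7.49 interest = $28.80; pay $28.80 → $0.00
Total paid: $446.79

$446.79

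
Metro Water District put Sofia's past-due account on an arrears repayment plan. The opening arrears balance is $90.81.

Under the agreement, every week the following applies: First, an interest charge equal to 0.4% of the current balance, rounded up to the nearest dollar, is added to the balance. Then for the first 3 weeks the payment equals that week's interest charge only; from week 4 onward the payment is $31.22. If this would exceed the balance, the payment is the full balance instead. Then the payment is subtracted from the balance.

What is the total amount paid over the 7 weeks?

Week 1: opening $90.81; interest $1.00 → $91.81; payment $1.00; balance $90.81
Week 2: opening $90.81; interest $1.00 → $91.81; payment $1.00; balance $90.81
Week 3: opening $90.81; interest $1.00 → $91.81; payment $1.00; balance $90.81
Week 4: opening $90.81; interest $1.00 → $91.81; payment $31.22; balance $60.59
Week 5: opening $60.59; interest $1.00 → $61.59; payment $31.22; balance $30.37
Week 6: opening $30.37; interest $1.00 → $31.37; payment $31.22; balance $0.15
Week 7: opening $0.15; interest $1.00 → $1.15; payment $1.15; balance $0.00
Total paid: $97.81

$97.81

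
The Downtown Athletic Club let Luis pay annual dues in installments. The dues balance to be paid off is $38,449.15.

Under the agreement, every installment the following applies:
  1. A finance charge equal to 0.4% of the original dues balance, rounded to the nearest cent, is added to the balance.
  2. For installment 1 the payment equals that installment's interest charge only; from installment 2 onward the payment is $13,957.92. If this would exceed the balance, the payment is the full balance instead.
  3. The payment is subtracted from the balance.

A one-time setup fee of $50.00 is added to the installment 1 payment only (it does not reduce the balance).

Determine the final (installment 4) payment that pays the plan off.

# | Opening | Interest | Payment | Fee | End bal
1 | $38,449.15 | $153.80 | $153.80 | $50.00 | $38,449.15
2 | $38,449.15 | $153.80 | $13,957.92 | — | $24,645.03
3 | $24,645.03 | $153.80 | $13,957.92 | — | $10,840.91
4 | $10,840.91 | $153.80 | $10,994.71 | — | $0.00

$10,994.71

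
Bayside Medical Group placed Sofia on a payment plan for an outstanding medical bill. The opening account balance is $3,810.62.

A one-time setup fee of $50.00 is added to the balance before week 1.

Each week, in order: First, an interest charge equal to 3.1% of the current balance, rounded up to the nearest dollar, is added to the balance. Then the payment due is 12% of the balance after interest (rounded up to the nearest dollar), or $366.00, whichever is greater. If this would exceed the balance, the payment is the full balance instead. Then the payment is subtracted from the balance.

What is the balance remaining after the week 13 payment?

$0.00

# | Opening | Interest | Payment | End bal
1 | $3,860.62 | $120.00 | $478.00 | $3,502.62
2 | $3,502.62 | $109.00 | $434.00 | $3,177.62
3 | $3,177.62 | $99.00 | $394.00 | $2,882.62
4 | $2,882.62 | $90.00 | $366.00 | $2,606.62
5 | $2,606.62 | $81.00 | $366.00 | $2,321.62
6 | $2,321.62 | $72.00 | $366.00 | $2,027.62
7 | $2,027.62 | $63.00 | $366.00 | $1,724.62
8 | $1,724.62 | $54.00 | $366.00 | $1,412.62
9 | $1,412.62 | $44.00 | $366.00 | $1,090.62
10 | $1,090.62 | $34.00 | $366.00 | $758.62
11 | $758.62 | $24.00 | $366.00 | $416.62
12 | $416.62 | $13.00 | $366.00 | $63.62
13 | $63.62 | $2.00 | $65.62 | $0.00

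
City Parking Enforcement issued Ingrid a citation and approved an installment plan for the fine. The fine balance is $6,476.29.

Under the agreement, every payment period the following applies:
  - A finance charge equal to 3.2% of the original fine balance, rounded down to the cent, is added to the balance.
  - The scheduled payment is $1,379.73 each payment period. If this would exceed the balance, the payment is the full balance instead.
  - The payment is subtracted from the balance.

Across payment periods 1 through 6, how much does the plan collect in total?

$7,719.73

Payment period 1: opening $6,476.29; interest $207.24 → $6,683.53; payment $1,379.73; balance $5,303.80
Payment period 2: opening $5,303.80; interest $207.24 → $5,511.04; payment $1,379.73; balance $4,131.31
Payment period 3: opening $4,131.31; interest $207.24 → $4,338.55; payment $1,379.73; balance $2,958.82
Payment period 4: opening $2,958.82; interest $207.24 → $3,166.06; payment $1,379.73; balance $1,786.33
Payment period 5: opening $1,786.33; interest $207.24 → $1,993.57; payment $1,379.73; balance $613.84
Payment period 6: opening $613.84; interest $207.24 → $821.08; payment $821.08; balance $0.00
Total paid: $7,719.73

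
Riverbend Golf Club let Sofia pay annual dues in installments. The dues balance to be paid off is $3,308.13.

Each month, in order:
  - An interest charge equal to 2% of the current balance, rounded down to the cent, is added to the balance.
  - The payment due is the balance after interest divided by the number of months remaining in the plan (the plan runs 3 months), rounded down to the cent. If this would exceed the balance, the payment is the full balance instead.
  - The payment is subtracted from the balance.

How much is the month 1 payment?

Month 1: $3,308.13 +$66.16 interest = $3,374.29; pay $1,124.76 → $2,249.53

$1,124.76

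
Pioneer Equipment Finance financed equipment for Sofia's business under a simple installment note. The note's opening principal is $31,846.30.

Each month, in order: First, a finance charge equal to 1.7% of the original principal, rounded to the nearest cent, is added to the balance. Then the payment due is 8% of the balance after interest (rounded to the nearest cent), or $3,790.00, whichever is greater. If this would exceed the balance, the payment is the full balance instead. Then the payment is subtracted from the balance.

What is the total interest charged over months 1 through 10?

$5,413.90

Month 1: $31,846.30 +$541.39 interest = $32,387.69; pay $3,790.00 → $28,597.69
Month 2: $28,597.69 +$541.39 interest = $29,139.08; pay $3,790.00 → $25,349.08
Month 3: $25,349.08 +$541.39 interest = $25,890.47; pay $3,790.00 → $22,100.47
Month 4: $22,100.47 +$541.39 interest = $22,641.86; pay $3,790.00 → $18,851.86
Month 5: $18,851.86 +$541.39 interest = $19,393.25; pay $3,790.00 → $15,603.25
Month 6: $15,603.25 +$541.39 interest = $16,144.64; pay $3,790.00 → $12,354.64
Month 7: $12,354.64 +$541.39 interest = $12,896.03; pay $3,790.00 → $9,106.03
Month 8: $9,106.03 +$541.39 interest = $9,647.42; pay $3,790.00 → $5,857.42
Month 9: $5,857.42 +$541.39 interest = $6,398.81; pay $3,790.00 → $2,608.81
Month 10: $2,608.81 +$541.39 interest = $3,150.20; pay $3,150.20 → $0.00
Total interest: $541.39 + $541.39 + $541.39 + $541.39 + $541.39 + $541.39 + $541.39 + $541.39 + $541.39 + $541.39 = $5,413.90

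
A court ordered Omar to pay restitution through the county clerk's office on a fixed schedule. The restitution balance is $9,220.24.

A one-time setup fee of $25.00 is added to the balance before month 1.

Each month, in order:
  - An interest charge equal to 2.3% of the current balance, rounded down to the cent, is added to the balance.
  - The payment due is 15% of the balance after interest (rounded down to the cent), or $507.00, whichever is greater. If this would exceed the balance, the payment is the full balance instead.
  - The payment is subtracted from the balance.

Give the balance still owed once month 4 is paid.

Month 1: $9,245.24 +$212.64 interest = $9,457.88; pay $1,418.68 → $8,039.20
Month 2: $8,039.20 +$184.90 interest = $8,224.10; pay $1,233.61 → $6,990.49
Month 3: $6,990.49 +$160.78 interest = $7,151.27; pay $1,072.69 → $6,078.58
Month 4: $6,078.58 +$139.80 interest = $6,218.38; pay $932.75 → $5,285.63

$5,285.63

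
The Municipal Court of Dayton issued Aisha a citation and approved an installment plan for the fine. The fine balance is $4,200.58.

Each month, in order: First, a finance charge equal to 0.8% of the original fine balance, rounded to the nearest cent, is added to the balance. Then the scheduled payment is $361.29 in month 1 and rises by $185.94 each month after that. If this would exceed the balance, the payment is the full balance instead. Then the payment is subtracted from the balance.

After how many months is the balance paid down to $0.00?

6

Month 1: opening $4,200.58; interest $33.60 → $4,234.18; payment $361.29; balance $3,872.89
Month 2: opening $3,872.89; interest $33.60 → $3,906.49; payment $547.23; balance $3,359.26
Month 3: opening $3,359.26; interest $33.60 → $3,392.86; payment $733.17; balance $2,659.69
Month 4: opening $2,659.69; interest $33.60 → $2,693.29; payment $919.11; balance $1,774.18
Month 5: opening $1,774.18; interest $33.60 → $1,807.78; payment $1,105.05; balance $702.73
Month 6: opening $702.73; interest $33.60 → $736.33; payment $736.33; balance $0.00
Balance reaches $0.00 in month 6.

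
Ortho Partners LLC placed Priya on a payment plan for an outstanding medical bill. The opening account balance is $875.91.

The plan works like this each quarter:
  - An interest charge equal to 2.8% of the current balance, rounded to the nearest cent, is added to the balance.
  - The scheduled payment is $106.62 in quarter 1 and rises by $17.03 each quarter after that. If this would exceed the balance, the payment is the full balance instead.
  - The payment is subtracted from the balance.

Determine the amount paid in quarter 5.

$174.74

# | Opening | Interest | Payment | End bal
1 | $875.91 | $24.53 | $106.62 | $793.82
2 | $793.82 | $22.23 | $123.65 | $692.40
3 | $692.40 | $19.39 | $140.68 | $571.11
4 | $571.11 | $15.99 | $157.71 | $429.39
5 | $429.39 | $12.02 | $174.74 | $266.67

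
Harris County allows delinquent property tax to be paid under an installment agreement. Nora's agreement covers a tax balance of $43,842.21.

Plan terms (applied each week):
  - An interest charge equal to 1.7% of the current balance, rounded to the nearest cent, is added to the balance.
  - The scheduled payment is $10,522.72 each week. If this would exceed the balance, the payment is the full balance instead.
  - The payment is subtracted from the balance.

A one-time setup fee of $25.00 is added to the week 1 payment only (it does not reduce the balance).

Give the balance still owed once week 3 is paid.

Week 1: $43,842.21 +$745.32 interest = $44,587.53; pay $10,522.72 (+ $25.00 fee) → $34,064.81
Week 2: $34,064.81 +$579.10 interest = $34,643.91; pay $10,522.72 → $24,121.19
Week 3: $24,121.19 +$410.06 interest = $24,531.25; pay $10,522.72 → $14,008.53

$14,008.53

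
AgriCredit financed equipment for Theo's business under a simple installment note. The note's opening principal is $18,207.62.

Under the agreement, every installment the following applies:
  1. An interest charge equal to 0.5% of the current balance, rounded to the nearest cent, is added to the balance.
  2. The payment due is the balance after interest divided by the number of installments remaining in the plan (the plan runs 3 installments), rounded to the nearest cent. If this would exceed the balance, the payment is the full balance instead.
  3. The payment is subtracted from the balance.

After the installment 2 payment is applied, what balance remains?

$6,130.05

Installment 1: opening $18,207.62; interest $91.04 → $18,298.66; payment $6,099.55; balance $12,199.11
Installment 2: opening $12,199.11; interest $61.00 → $12,260.11; payment $6,130.06; balance $6,130.05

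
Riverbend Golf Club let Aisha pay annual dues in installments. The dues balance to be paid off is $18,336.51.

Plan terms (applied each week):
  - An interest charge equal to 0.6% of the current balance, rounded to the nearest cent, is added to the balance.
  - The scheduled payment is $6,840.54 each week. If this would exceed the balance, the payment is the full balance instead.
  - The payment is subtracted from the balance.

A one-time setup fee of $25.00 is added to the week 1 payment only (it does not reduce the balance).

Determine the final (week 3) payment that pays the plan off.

Week 1: $18,336.51 +$110.02 interest = $18,446.53; pay $6,840.54 (+ $25.00 fee) → $11,605.99
Week 2: $11,605.99 +$69.64 interest = $11,675.63; pay $6,840.54 → $4,835.09
Week 3: $4,835.09 +$29.01 interest = $4,864.10; pay $4,864.10 → $0.00

$4,864.10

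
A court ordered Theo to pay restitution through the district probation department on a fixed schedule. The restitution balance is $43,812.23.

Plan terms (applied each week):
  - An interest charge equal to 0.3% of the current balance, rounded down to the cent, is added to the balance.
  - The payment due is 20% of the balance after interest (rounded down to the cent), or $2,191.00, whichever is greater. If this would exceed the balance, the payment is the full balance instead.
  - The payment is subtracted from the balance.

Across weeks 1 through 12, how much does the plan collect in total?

$44,410.54

Week 1: $43,812.23 +$131.43 interest = $43,943.66; pay $8,788.73 → $35,154.93
Week 2: $35,154.93 +$105.46 interest = $35,260.39; pay $7,052.07 → $28,208.32
Week 3: $28,208.32 +$84.62 interest = $28,292.94; pay $5,658.58 → $22,634.36
Week 4: $22,634.36 +$67.90 interest = $22,702.26; pay $4,540.45 → $18,161.81
Week 5: $18,161.81 +$54.48 interest = $18,216.29; pay $3,643.25 → $14,573.04
Week 6: $14,573.04 +$43.71 interest = $14,616.75; pay $2,923.35 → $11,693.40
Week 7: $11,693.40 +$35.08 interest = $11,728.48; pay $2,345.69 → $9,382.79
Week 8: $9,382.79 +$28.14 interest = $9,410.93; pay $2,191.00 → $7,219.93
Week 9: $7,219.93 +$21.65 interest = $7,241.58; pay $2,191.00 → $5,050.58
Week 10: $5,050.58 +$15.15 interest = $5,065.73; pay $2,191.00 → $2,874.73
Week 11: $2,874.73 +$8.62 interest = $2,883.35; pay $2,191.00 → $692.35
Week 12: $692.35 +$2.07 interest = $694.42; pay $694.42 → $0.00
Total paid: $44,410.54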